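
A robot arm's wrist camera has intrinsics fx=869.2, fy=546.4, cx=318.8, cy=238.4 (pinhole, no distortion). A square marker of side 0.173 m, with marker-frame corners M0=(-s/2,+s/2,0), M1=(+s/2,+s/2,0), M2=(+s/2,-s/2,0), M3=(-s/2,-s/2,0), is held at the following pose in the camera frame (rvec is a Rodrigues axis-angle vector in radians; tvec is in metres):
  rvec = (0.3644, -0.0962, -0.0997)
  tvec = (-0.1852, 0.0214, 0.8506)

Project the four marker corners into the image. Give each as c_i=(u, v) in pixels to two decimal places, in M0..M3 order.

c0=(56.63, 308.14) c1=(228.18, 294.93) c2=(206.81, 192.82) c3=(21.77, 205.40)

Intrinsics K: fx=869.2, fy=546.4, cx=318.8, cy=238.4
Marker side s = 0.173 m; corners in marker frame (Z=0):
  M0 = (-0.0865, +0.0865, 0)
  M1 = (+0.0865, +0.0865, 0)
  M2 = (+0.0865, -0.0865, 0)
  M3 = (-0.0865, -0.0865, 0)
rvec = (0.3644, -0.0962, -0.0997), |rvec| = θ = 0.38985 rad = 22.337°
Rodrigues: sinθ=0.38005, 1−cosθ=0.07503; R = I + sinθ·[k]× + (1−cosθ)·[k]×²:
    [+0.99052 +0.07989 -0.11172]
    [-0.11450 +0.92954 -0.35050]
    [+0.07585 +0.35997 +0.92987]
t = (-0.1852, 0.0214, 0.8506) m
M0: Pc = R·M0+t = (-0.26397, +0.11171, +0.87518); u = 869.2·(-0.26397)/0.87518 + 318.8 = 56.6328, v = 546.4·(+0.11171)/0.87518 + 238.4 = 308.1434
M1: Pc = R·M1+t = (-0.09261, +0.09190, +0.88830); u = 869.2·(-0.09261)/0.88830 + 318.8 = 228.1816, v = 546.4·(+0.09190)/0.88830 + 238.4 = 294.9288
M2: Pc = R·M2+t = (-0.10643, -0.06891, +0.82602); u = 869.2·(-0.10643)/0.82602 + 318.8 = 206.8069, v = 546.4·(-0.06891)/0.82602 + 238.4 = 192.8178
M3: Pc = R·M3+t = (-0.27779, -0.04910, +0.81290); u = 869.2·(-0.27779)/0.81290 + 318.8 = 21.7708, v = 546.4·(-0.04910)/0.81290 + 238.4 = 205.3966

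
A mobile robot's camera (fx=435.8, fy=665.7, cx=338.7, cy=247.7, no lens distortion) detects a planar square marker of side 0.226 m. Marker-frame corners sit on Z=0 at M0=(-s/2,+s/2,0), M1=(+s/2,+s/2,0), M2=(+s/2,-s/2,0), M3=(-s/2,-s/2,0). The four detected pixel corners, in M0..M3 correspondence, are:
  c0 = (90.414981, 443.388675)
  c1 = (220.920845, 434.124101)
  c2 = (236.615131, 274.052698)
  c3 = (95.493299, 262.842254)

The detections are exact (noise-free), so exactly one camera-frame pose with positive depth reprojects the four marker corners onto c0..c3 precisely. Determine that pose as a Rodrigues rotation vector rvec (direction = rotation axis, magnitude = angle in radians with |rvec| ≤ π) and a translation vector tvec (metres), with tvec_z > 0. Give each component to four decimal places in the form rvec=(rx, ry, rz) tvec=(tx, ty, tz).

Intrinsics K: fx=435.8, fy=665.7, cx=338.7, cy=247.7
Marker side s = 0.226 m; corners in marker frame (Z=0):
  M0 = (-0.1130, +0.1130, 0)
  M1 = (+0.1130, +0.1130, 0)
  M2 = (+0.1130, -0.1130, 0)
  M3 = (-0.1130, -0.1130, 0)
Detected image corners:
  c0 = (90.414981, 443.388675) px
  c1 = (220.920845, 434.124101) px
  c2 = (236.615131, 274.052698) px
  c3 = (95.493299, 262.842254) px
Planar DLT: solve 8×8 A·h = b for H (H[2,2]=1):
  H  [+685.13727 +14.79012 +164.69937]
  H  [+189.64862 +887.49157 +357.34896]
  H  [+0.52975 +0.38638 +1.00000]
B = K⁻¹H; ‖b₁‖=1.278637, ‖b₂‖=1.278637; λ = 2/(‖b₁‖+‖b₂‖) = 0.782083, sign → tz>0 ⇒ λ=+0.782083
r₁ = λ·B[:,0] = (+0.90754,+0.06864,+0.41431); r₂ = λ·B[:,1] = (-0.20831,+0.93021,+0.30218)
r₃ = r₁×r₂ = (-0.36465,-0.36055,+0.85851); SVD([r₁ r₂ r₃]) → R = UVᵀ:
  R  [+0.90754 -0.20831 -0.36465]
  R  [+0.06864 +0.93021 -0.36055]
  R  [+0.41431 +0.30218 +0.85851]
t = (-0.31226, +0.12882, +0.78208) m
tr R = 2.696263; θ = arccos((tr R − 1)/2) = 0.558348 rad = 31.991°
axis k = ((R−Rᵀ)₃₂, (R−Rᵀ)₁₃, (R−Rᵀ)₂₁) / (2 sinθ) = (+0.625465, -0.735168, +0.261382)
rvec = θ·k = (+0.349227, -0.410480, +0.145942)

rvec=(0.3492, -0.4105, 0.1459) tvec=(-0.3123, 0.1288, 0.7821)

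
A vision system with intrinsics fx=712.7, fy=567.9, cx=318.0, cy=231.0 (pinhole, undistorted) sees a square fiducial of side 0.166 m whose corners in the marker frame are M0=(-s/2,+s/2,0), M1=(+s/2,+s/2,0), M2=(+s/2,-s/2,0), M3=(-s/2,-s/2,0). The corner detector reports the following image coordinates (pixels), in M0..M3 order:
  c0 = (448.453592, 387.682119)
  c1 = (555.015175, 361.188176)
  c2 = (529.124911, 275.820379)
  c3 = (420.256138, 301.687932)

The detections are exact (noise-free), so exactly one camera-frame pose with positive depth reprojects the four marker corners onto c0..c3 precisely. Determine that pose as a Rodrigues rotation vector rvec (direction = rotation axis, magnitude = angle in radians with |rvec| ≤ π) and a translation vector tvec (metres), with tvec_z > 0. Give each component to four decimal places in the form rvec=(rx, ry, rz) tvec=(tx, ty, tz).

rvec=(0.1018, -0.0952, -0.2719) tvec=(0.2472, 0.1834, 1.0322)

Intrinsics K: fx=712.7, fy=567.9, cx=318.0, cy=231.0
Marker side s = 0.166 m; corners in marker frame (Z=0):
  M0 = (-0.0830, +0.0830, 0)
  M1 = (+0.0830, +0.0830, 0)
  M2 = (+0.0830, -0.0830, 0)
  M3 = (-0.0830, -0.0830, 0)
Detected image corners:
  c0 = (448.453592, 387.682119) px
  c1 = (555.015175, 361.188176) px
  c2 = (529.124911, 275.820379) px
  c3 = (420.256138, 301.687932) px
Planar DLT: solve 8×8 A·h = b for H (H[2,2]=1):
  H  [+686.66993 +216.36321 +488.68196]
  H  [-132.02710 +552.47102 +331.90003]
  H  [+0.07752 +0.10957 +1.00000]
B = K⁻¹H; ‖b₁‖=0.968786, ‖b₂‖=0.968786; λ = 2/(‖b₁‖+‖b₂‖) = 1.032220, sign → tz>0 ⇒ λ=+1.032220
r₁ = λ·B[:,0] = (+0.95882,-0.27252,+0.08002); r₂ = λ·B[:,1] = (+0.26290,+0.95817,+0.11310)
r₃ = r₁×r₂ = (-0.10749,-0.08740,+0.99036); SVD([r₁ r₂ r₃]) → R = UVᵀ:
  R  [+0.95882 +0.26290 -0.10749]
  R  [-0.27252 +0.95817 -0.08740]
  R  [+0.08002 +0.11310 +0.99036]
t = (+0.24720, +0.18340, +1.03222) m
tr R = 2.907344; θ = arccos((tr R − 1)/2) = 0.305582 rad = 17.509°
axis k = ((R−Rᵀ)₃₂, (R−Rᵀ)₁₃, (R−Rᵀ)₂₁) / (2 sinθ) = (+0.333232, -0.311638, -0.889853)
rvec = θ·k = (+0.101830, -0.095231, -0.271923)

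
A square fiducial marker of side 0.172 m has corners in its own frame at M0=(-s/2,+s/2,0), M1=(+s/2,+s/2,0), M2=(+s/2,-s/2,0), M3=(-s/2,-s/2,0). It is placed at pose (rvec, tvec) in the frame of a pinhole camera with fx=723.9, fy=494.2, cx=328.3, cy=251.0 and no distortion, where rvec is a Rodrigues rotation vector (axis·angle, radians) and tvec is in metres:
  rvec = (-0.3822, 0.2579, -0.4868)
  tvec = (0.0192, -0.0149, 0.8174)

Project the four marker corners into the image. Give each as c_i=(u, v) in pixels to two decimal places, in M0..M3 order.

Intrinsics K: fx=723.9, fy=494.2, cx=328.3, cy=251.0
Marker side s = 0.172 m; corners in marker frame (Z=0):
  M0 = (-0.0860, +0.0860, 0)
  M1 = (+0.0860, +0.0860, 0)
  M2 = (+0.0860, -0.0860, 0)
  M3 = (-0.0860, -0.0860, 0)
rvec = (-0.3822, 0.2579, -0.4868), |rvec| = θ = 0.67049 rad = 38.417°
Rodrigues: sinθ=0.62137, 1−cosθ=0.21649; R = I + sinθ·[k]× + (1−cosθ)·[k]×²:
    [+0.85386 +0.40367 +0.32860]
    [-0.49860 +0.81554 +0.29374]
    [-0.14941 -0.41466 +0.89763]
t = (0.0192, -0.0149, 0.8174) m
M0: Pc = R·M0+t = (-0.01952, +0.09812, +0.79459); u = 723.9·(-0.01952)/0.79459 + 328.3 = 310.5202, v = 494.2·(+0.09812)/0.79459 + 251.0 = 312.0242
M1: Pc = R·M1+t = (+0.12735, +0.01236, +0.76889); u = 723.9·(+0.12735)/0.76889 + 328.3 = 448.1959, v = 494.2·(+0.01236)/0.76889 + 251.0 = 258.9423
M2: Pc = R·M2+t = (+0.05792, -0.12792, +0.84021); u = 723.9·(+0.05792)/0.84021 + 328.3 = 378.1987, v = 494.2·(-0.12792)/0.84021 + 251.0 = 175.7614
M3: Pc = R·M3+t = (-0.08895, -0.04216, +0.86591); u = 723.9·(-0.08895)/0.86591 + 328.3 = 253.9400, v = 494.2·(-0.04216)/0.86591 + 251.0 = 226.9398

c0=(310.52, 312.02) c1=(448.20, 258.94) c2=(378.20, 175.76) c3=(253.94, 226.94)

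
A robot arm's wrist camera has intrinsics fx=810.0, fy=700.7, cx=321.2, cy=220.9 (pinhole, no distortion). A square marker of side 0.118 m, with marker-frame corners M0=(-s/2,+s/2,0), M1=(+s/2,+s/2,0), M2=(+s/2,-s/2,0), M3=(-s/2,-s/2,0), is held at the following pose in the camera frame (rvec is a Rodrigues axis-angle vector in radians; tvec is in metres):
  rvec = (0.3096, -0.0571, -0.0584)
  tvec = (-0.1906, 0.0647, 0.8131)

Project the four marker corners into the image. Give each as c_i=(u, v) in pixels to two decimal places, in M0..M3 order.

Intrinsics K: fx=810.0, fy=700.7, cx=321.2, cy=220.9
Marker side s = 0.118 m; corners in marker frame (Z=0):
  M0 = (-0.0590, +0.0590, 0)
  M1 = (+0.0590, +0.0590, 0)
  M2 = (+0.0590, -0.0590, 0)
  M3 = (-0.0590, -0.0590, 0)
rvec = (0.3096, -0.0571, -0.0584), |rvec| = θ = 0.32019 rad = 18.346°
Rodrigues: sinθ=0.31475, 1−cosθ=0.05083; R = I + sinθ·[k]× + (1−cosθ)·[k]×²:
    [+0.99669 +0.04864 -0.06509]
    [-0.06617 +0.95079 -0.30268]
    [+0.04717 +0.30599 +0.95087]
t = (-0.1906, 0.0647, 0.8131) m
M0: Pc = R·M0+t = (-0.24653, +0.12470, +0.82837); u = 810.0·(-0.24653)/0.82837 + 321.2 = 80.1324, v = 700.7·(+0.12470)/0.82837 + 220.9 = 326.3816
M1: Pc = R·M1+t = (-0.12893, +0.11689, +0.83394); u = 810.0·(-0.12893)/0.83394 + 321.2 = 195.9753, v = 700.7·(+0.11689)/0.83394 + 220.9 = 319.1169
M2: Pc = R·M2+t = (-0.13467, +0.00470, +0.79783); u = 810.0·(-0.13467)/0.79783 + 321.2 = 184.4807, v = 700.7·(+0.00470)/0.79783 + 220.9 = 225.0271
M3: Pc = R·M3+t = (-0.25227, +0.01251, +0.79226); u = 810.0·(-0.25227)/0.79226 + 321.2 = 63.2775, v = 700.7·(+0.01251)/0.79226 + 220.9 = 231.9619

c0=(80.13, 326.38) c1=(195.98, 319.12) c2=(184.48, 225.03) c3=(63.28, 231.96)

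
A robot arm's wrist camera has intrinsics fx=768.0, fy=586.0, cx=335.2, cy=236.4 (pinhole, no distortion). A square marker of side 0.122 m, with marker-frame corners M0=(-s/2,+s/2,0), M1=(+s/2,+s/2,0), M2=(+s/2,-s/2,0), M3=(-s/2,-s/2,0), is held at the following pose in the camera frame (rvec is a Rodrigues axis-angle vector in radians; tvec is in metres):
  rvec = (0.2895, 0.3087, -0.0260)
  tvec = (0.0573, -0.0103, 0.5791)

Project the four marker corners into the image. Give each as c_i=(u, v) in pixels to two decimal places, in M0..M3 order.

Intrinsics K: fx=768.0, fy=586.0, cx=335.2, cy=236.4
Marker side s = 0.122 m; corners in marker frame (Z=0):
  M0 = (-0.0610, +0.0610, 0)
  M1 = (+0.0610, +0.0610, 0)
  M2 = (+0.0610, -0.0610, 0)
  M3 = (-0.0610, -0.0610, 0)
rvec = (0.2895, 0.3087, -0.0260), |rvec| = θ = 0.42401 rad = 24.294°
Rodrigues: sinθ=0.41142, 1−cosθ=0.08855; R = I + sinθ·[k]× + (1−cosθ)·[k]×²:
    [+0.95273 +0.06925 +0.29583]
    [+0.01879 +0.95839 -0.28486]
    [-0.30324 +0.27695 +0.91178]
t = (0.0573, -0.0103, 0.5791) m
M0: Pc = R·M0+t = (+0.00341, +0.04702, +0.61449); u = 768.0·(+0.00341)/0.61449 + 335.2 = 339.4589, v = 586.0·(+0.04702)/0.61449 + 236.4 = 281.2354
M1: Pc = R·M1+t = (+0.11964, +0.04931, +0.57750); u = 768.0·(+0.11964)/0.57750 + 335.2 = 494.3074, v = 586.0·(+0.04931)/0.57750 + 236.4 = 286.4339
M2: Pc = R·M2+t = (+0.11119, -0.06762, +0.54371); u = 768.0·(+0.11119)/0.54371 + 335.2 = 492.2617, v = 586.0·(-0.06762)/0.54371 + 236.4 = 163.5253
M3: Pc = R·M3+t = (-0.00504, -0.06991, +0.58070); u = 768.0·(-0.00504)/0.58070 + 335.2 = 328.5338, v = 586.0·(-0.06991)/0.58070 + 236.4 = 165.8546

c0=(339.46, 281.24) c1=(494.31, 286.43) c2=(492.26, 163.53) c3=(328.53, 165.85)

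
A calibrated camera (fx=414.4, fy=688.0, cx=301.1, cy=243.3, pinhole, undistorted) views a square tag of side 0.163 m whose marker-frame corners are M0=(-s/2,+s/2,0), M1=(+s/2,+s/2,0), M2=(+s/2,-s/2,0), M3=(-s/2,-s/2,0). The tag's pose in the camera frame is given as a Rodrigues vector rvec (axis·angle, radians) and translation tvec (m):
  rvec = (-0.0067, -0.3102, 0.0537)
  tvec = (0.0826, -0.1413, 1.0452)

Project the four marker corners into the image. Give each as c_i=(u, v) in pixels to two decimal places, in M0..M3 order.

c0=(301.46, 199.89) c1=(361.53, 207.56) c2=(364.66, 103.10) c3=(304.88, 90.37)

Intrinsics K: fx=414.4, fy=688.0, cx=301.1, cy=243.3
Marker side s = 0.163 m; corners in marker frame (Z=0):
  M0 = (-0.0815, +0.0815, 0)
  M1 = (+0.0815, +0.0815, 0)
  M2 = (+0.0815, -0.0815, 0)
  M3 = (-0.0815, -0.0815, 0)
rvec = (-0.0067, -0.3102, 0.0537), |rvec| = θ = 0.31489 rad = 18.042°
Rodrigues: sinθ=0.30971, 1−cosθ=0.04917; R = I + sinθ·[k]× + (1−cosθ)·[k]×²:
    [+0.95085 -0.05179 -0.30528]
    [+0.05385 +0.99855 -0.00167]
    [+0.30492 -0.01485 +0.95226]
t = (0.0826, -0.1413, 1.0452) m
M0: Pc = R·M0+t = (+0.00088, -0.06431, +1.01914); u = 414.4·(+0.00088)/1.01914 + 301.1 = 301.4598, v = 688.0·(-0.06431)/1.01914 + 243.3 = 199.8877
M1: Pc = R·M1+t = (+0.15587, -0.05553, +1.06884); u = 414.4·(+0.15587)/1.06884 + 301.1 = 361.5339, v = 688.0·(-0.05553)/1.06884 + 243.3 = 207.5561
M2: Pc = R·M2+t = (+0.16432, -0.21829, +1.07126); u = 414.4·(+0.16432)/1.07126 + 301.1 = 364.6627, v = 688.0·(-0.21829)/1.07126 + 243.3 = 103.1049
M3: Pc = R·M3+t = (+0.00933, -0.22707, +1.02156); u = 414.4·(+0.00933)/1.02156 + 301.1 = 304.8831, v = 688.0·(-0.22707)/1.02156 + 243.3 = 90.3727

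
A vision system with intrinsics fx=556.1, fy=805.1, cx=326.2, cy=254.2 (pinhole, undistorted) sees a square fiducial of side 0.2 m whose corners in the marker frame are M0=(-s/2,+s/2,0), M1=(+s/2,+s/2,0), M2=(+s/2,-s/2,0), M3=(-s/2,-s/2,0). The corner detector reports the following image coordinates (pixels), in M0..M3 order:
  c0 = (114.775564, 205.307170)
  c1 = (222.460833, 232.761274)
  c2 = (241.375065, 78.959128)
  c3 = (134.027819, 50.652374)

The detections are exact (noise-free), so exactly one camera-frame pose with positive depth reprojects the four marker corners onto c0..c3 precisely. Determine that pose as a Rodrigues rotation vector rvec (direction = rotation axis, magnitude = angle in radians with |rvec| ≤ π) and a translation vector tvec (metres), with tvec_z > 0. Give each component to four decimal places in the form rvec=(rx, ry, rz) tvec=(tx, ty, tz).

Intrinsics K: fx=556.1, fy=805.1, cx=326.2, cy=254.2
Marker side s = 0.2 m; corners in marker frame (Z=0):
  M0 = (-0.1000, +0.1000, 0)
  M1 = (+0.1000, +0.1000, 0)
  M2 = (+0.1000, -0.1000, 0)
  M3 = (-0.1000, -0.1000, 0)
Detected image corners:
  c0 = (114.775564, 205.307170) px
  c1 = (222.460833, 232.761274) px
  c2 = (241.375065, 78.959128) px
  c3 = (134.027819, 50.652374) px
Planar DLT: solve 8×8 A·h = b for H (H[2,2]=1):
  H  [+542.84261 -97.28033 +178.32860]
  H  [+143.59619 +769.64914 +141.88037]
  H  [+0.02954 -0.01048 +1.00000]
B = K⁻¹H; ‖b₁‖=0.974068, ‖b₂‖=0.974068; λ = 2/(‖b₁‖+‖b₂‖) = 1.026623, sign → tz>0 ⇒ λ=+1.026623
r₁ = λ·B[:,0] = (+0.98436,+0.17353,+0.03032); r₂ = λ·B[:,1] = (-0.17328,+0.98481,-0.01076)
r₃ = r₁×r₂ = (-0.03173,+0.00533,+0.99948); SVD([r₁ r₂ r₃]) → R = UVᵀ:
  R  [+0.98436 -0.17328 -0.03173]
  R  [+0.17353 +0.98481 +0.00533]
  R  [+0.03032 -0.01076 +0.99948]
t = (-0.27299, -0.14322, +1.02662) m
tr R = 2.968657; θ = arccos((tr R − 1)/2) = 0.177271 rad = 10.157°
axis k = ((R−Rᵀ)₃₂, (R−Rᵀ)₁₃, (R−Rᵀ)₂₁) / (2 sinθ) = (-0.045620, -0.175939, +0.983343)
rvec = θ·k = (-0.008087, -0.031189, +0.174318)

rvec=(-0.0081, -0.0312, 0.1743) tvec=(-0.2730, -0.1432, 1.0266)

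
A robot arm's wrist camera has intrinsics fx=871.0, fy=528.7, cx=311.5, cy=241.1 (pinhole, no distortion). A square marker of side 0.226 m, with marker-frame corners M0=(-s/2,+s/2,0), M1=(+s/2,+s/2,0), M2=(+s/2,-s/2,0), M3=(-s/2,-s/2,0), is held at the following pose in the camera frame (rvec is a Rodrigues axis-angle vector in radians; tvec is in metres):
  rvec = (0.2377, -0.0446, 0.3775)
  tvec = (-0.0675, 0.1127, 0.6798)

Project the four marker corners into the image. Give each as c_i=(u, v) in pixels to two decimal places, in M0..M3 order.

c0=(42.92, 373.46) c1=(306.19, 429.96) c2=(415.43, 282.00) c3=(135.06, 216.59)

Intrinsics K: fx=871.0, fy=528.7, cx=311.5, cy=241.1
Marker side s = 0.226 m; corners in marker frame (Z=0):
  M0 = (-0.1130, +0.1130, 0)
  M1 = (+0.1130, +0.1130, 0)
  M2 = (+0.1130, -0.1130, 0)
  M3 = (-0.1130, -0.1130, 0)
rvec = (0.2377, -0.0446, 0.3775), |rvec| = θ = 0.44833 rad = 25.687°
Rodrigues: sinθ=0.43346, 1−cosθ=0.09883; R = I + sinθ·[k]× + (1−cosθ)·[k]×²:
    [+0.92895 -0.37019 +0.00100]
    [+0.35977 +0.90215 -0.23810]
    [+0.08724 +0.22154 +0.97124]
t = (-0.0675, 0.1127, 0.6798) m
M0: Pc = R·M0+t = (-0.21430, +0.17399, +0.69498); u = 871.0·(-0.21430)/0.69498 + 311.5 = 42.9173, v = 528.7·(+0.17399)/0.69498 + 241.1 = 373.4617
M1: Pc = R·M1+t = (-0.00436, +0.25530, +0.71469); u = 871.0·(-0.00436)/0.71469 + 311.5 = 306.1865, v = 528.7·(+0.25530)/0.71469 + 241.1 = 429.9583
M2: Pc = R·M2+t = (+0.07930, +0.05141, +0.66462); u = 871.0·(+0.07930)/0.66462 + 311.5 = 415.4286, v = 528.7·(+0.05141)/0.66462 + 241.1 = 281.9965
M3: Pc = R·M3+t = (-0.13064, -0.02990, +0.64491); u = 871.0·(-0.13064)/0.64491 + 311.5 = 135.0601, v = 528.7·(-0.02990)/0.64491 + 241.1 = 216.5903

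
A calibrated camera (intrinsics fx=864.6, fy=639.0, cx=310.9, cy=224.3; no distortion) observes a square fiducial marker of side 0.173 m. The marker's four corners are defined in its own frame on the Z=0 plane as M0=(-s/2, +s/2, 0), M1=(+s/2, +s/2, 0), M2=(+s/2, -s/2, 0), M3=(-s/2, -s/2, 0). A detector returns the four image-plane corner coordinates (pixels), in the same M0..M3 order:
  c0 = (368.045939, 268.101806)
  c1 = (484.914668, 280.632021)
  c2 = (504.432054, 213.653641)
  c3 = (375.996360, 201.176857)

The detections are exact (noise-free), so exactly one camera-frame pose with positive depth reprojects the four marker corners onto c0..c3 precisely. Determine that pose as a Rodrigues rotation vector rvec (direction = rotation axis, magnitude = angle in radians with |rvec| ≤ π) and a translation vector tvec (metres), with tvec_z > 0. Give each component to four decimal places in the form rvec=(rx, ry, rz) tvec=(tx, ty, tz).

Intrinsics K: fx=864.6, fy=639.0, cx=310.9, cy=224.3
Marker side s = 0.173 m; corners in marker frame (Z=0):
  M0 = (-0.0865, +0.0865, 0)
  M1 = (+0.0865, +0.0865, 0)
  M2 = (+0.0865, -0.0865, 0)
  M3 = (-0.0865, -0.0865, 0)
Detected image corners:
  c0 = (368.045939, 268.101806) px
  c1 = (484.914668, 280.632021) px
  c2 = (504.432054, 213.653641) px
  c3 = (375.996360, 201.176857) px
Planar DLT: solve 8×8 A·h = b for H (H[2,2]=1):
  H  [+662.25845 +152.08610 +432.47744]
  H  [+47.17168 +515.50708 +242.37942]
  H  [-0.10424 +0.53346 +1.00000]
B = K⁻¹H; ‖b₁‖=0.817676, ‖b₂‖=0.817676; λ = 2/(‖b₁‖+‖b₂‖) = 1.222978, sign → tz>0 ⇒ λ=+1.222978
r₁ = λ·B[:,0] = (+0.98261,+0.13503,-0.12748); r₂ = λ·B[:,1] = (-0.01947,+0.75762,+0.65240)
r₃ = r₁×r₂ = (+0.18468,-0.63857,+0.74707); SVD([r₁ r₂ r₃]) → R = UVᵀ:
  R  [+0.98261 -0.01947 +0.18468]
  R  [+0.13503 +0.75762 -0.63857]
  R  [-0.12748 +0.65240 +0.74707]
t = (+0.17197, +0.03460, +1.22298) m
tr R = 2.487300; θ = arccos((tr R − 1)/2) = 0.732283 rad = 41.957°
axis k = ((R−Rᵀ)₃₂, (R−Rᵀ)₁₃, (R−Rᵀ)₂₁) / (2 sinθ) = (+0.965479, +0.233451, +0.115546)
rvec = θ·k = (+0.707004, +0.170953, +0.084612)

rvec=(0.7070, 0.1710, 0.0846) tvec=(0.1720, 0.0346, 1.2230)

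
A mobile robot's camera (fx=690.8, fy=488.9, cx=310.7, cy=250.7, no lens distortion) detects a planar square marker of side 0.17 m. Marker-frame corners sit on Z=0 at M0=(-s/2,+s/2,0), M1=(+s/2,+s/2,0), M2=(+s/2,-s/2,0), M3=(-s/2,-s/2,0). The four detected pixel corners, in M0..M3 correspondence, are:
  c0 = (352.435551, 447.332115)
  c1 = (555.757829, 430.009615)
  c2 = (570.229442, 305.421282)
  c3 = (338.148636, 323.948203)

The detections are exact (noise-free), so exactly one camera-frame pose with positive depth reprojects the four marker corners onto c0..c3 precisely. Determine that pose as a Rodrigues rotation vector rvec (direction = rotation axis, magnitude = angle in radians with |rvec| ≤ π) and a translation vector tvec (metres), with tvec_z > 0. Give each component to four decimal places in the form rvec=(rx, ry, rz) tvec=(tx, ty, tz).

Intrinsics K: fx=690.8, fy=488.9, cx=310.7, cy=250.7
Marker side s = 0.17 m; corners in marker frame (Z=0):
  M0 = (-0.0850, +0.0850, 0)
  M1 = (+0.0850, +0.0850, 0)
  M2 = (+0.0850, -0.0850, 0)
  M3 = (-0.0850, -0.0850, 0)
Detected image corners:
  c0 = (352.435551, 447.332115) px
  c1 = (555.757829, 430.009615) px
  c2 = (570.229442, 305.421282) px
  c3 = (338.148636, 323.948203) px
Planar DLT: solve 8×8 A·h = b for H (H[2,2]=1):
  H  [+1300.07971 +351.96814 +454.65056]
  H  [-84.41231 +1022.05796 +380.73054]
  H  [+0.05520 +0.77709 +1.00000]
B = K⁻¹H; ‖b₁‖=1.868821, ‖b₂‖=1.868821; λ = 2/(‖b₁‖+‖b₂‖) = 0.535097, sign → tz>0 ⇒ λ=+0.535097
r₁ = λ·B[:,0] = (+0.99376,-0.10754,+0.02954); r₂ = λ·B[:,1] = (+0.08562,+0.90541,+0.41582)
r₃ = r₁×r₂ = (-0.07146,-0.41069,+0.90897); SVD([r₁ r₂ r₃]) → R = UVᵀ:
  R  [+0.99376 +0.08562 -0.07146]
  R  [-0.10754 +0.90541 -0.41069]
  R  [+0.02954 +0.41582 +0.90897]
t = (+0.11150, +0.14232, +0.53510) m
tr R = 2.808141; θ = arccos((tr R − 1)/2) = 0.441597 rad = 25.302°
axis k = ((R−Rᵀ)₃₂, (R−Rᵀ)₁₃, (R−Rᵀ)₂₁) / (2 sinθ) = (+0.966942, -0.118158, -0.225968)
rvec = θ·k = (+0.426998, -0.052178, -0.099787)

rvec=(0.4270, -0.0522, -0.0998) tvec=(0.1115, 0.1423, 0.5351)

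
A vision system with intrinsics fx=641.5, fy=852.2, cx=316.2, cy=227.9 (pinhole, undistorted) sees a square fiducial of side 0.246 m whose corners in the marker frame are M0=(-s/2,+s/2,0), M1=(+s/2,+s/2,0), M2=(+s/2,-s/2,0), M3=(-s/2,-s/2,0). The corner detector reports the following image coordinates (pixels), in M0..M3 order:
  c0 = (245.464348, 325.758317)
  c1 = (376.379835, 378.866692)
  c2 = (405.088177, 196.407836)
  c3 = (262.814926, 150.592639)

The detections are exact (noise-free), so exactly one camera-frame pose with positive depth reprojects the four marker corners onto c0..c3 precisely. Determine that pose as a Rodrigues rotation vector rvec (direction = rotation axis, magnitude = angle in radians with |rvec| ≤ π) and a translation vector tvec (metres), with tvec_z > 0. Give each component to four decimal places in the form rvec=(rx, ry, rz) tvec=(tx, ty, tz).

Intrinsics K: fx=641.5, fy=852.2, cx=316.2, cy=227.9
Marker side s = 0.246 m; corners in marker frame (Z=0):
  M0 = (-0.1230, +0.1230, 0)
  M1 = (+0.1230, +0.1230, 0)
  M2 = (+0.1230, -0.1230, 0)
  M3 = (-0.1230, -0.1230, 0)
Detected image corners:
  c0 = (245.464348, 325.758317) px
  c1 = (376.379835, 378.866692) px
  c2 = (405.088177, 196.407836) px
  c3 = (262.814926, 150.592639) px
Planar DLT: solve 8×8 A·h = b for H (H[2,2]=1):
  H  [+474.53902 +2.60566 +319.93608]
  H  [+136.47106 +804.31017 +265.41047]
  H  [-0.24774 +0.29624 +1.00000]
B = K⁻¹H; ‖b₁‖=0.924885, ‖b₂‖=0.924885; λ = 2/(‖b₁‖+‖b₂‖) = 1.081216, sign → tz>0 ⇒ λ=+1.081216
r₁ = λ·B[:,0] = (+0.93184,+0.24478,-0.26786); r₂ = λ·B[:,1] = (-0.15348,+0.93480,+0.32030)
r₃ = r₁×r₂ = (+0.32880,-0.25735,+0.90866); SVD([r₁ r₂ r₃]) → R = UVᵀ:
  R  [+0.93184 -0.15348 +0.32880]
  R  [+0.24478 +0.93480 -0.25735]
  R  [-0.26786 +0.32030 +0.90866]
t = (+0.00630, +0.04759, +1.08122) m
tr R = 2.775302; θ = arccos((tr R − 1)/2) = 0.478577 rad = 27.420°
axis k = ((R−Rᵀ)₃₂, (R−Rᵀ)₁₃, (R−Rᵀ)₂₁) / (2 sinθ) = (+0.627176, +0.647821, +0.432410)
rvec = θ·k = (+0.300152, +0.310032, +0.206942)

rvec=(0.3002, 0.3100, 0.2069) tvec=(0.0063, 0.0476, 1.0812)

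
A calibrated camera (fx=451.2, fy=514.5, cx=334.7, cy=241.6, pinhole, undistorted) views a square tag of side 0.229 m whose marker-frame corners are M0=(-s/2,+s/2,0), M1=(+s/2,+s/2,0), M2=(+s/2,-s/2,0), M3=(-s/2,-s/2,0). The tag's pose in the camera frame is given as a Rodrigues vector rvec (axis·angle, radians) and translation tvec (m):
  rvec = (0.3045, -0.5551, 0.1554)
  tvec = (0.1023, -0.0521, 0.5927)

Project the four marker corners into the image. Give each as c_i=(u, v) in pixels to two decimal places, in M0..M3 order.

Intrinsics K: fx=451.2, fy=514.5, cx=334.7, cy=241.6
Marker side s = 0.229 m; corners in marker frame (Z=0):
  M0 = (-0.1145, +0.1145, 0)
  M1 = (+0.1145, +0.1145, 0)
  M2 = (+0.1145, -0.1145, 0)
  M3 = (-0.1145, -0.1145, 0)
rvec = (0.3045, -0.5551, 0.1554), |rvec| = θ = 0.65192 rad = 37.353°
Rodrigues: sinθ=0.60672, 1−cosθ=0.20508; R = I + sinθ·[k]× + (1−cosθ)·[k]×²:
    [+0.83966 -0.22619 -0.49377]
    [+0.06306 +0.94361 -0.32501]
    [+0.53944 +0.24176 +0.80657]
t = (0.1023, -0.0521, 0.5927) m
M0: Pc = R·M0+t = (-0.01974, +0.04872, +0.55862); u = 451.2·(-0.01974)/0.55862 + 334.7 = 318.7563, v = 514.5·(+0.04872)/0.55862 + 241.6 = 286.4746
M1: Pc = R·M1+t = (+0.17254, +0.06316, +0.68215); u = 451.2·(+0.17254)/0.68215 + 334.7 = 448.8267, v = 514.5·(+0.06316)/0.68215 + 241.6 = 289.2401
M2: Pc = R·M2+t = (+0.22434, -0.15292, +0.62678); u = 451.2·(+0.22434)/0.62678 + 334.7 = 496.1940, v = 514.5·(-0.15292)/0.62678 + 241.6 = 116.0727
M3: Pc = R·M3+t = (+0.03206, -0.16736, +0.50325); u = 451.2·(+0.03206)/0.50325 + 334.7 = 363.4417, v = 514.5·(-0.16736)/0.50325 + 241.6 = 70.4962

c0=(318.76, 286.47) c1=(448.83, 289.24) c2=(496.19, 116.07) c3=(363.44, 70.50)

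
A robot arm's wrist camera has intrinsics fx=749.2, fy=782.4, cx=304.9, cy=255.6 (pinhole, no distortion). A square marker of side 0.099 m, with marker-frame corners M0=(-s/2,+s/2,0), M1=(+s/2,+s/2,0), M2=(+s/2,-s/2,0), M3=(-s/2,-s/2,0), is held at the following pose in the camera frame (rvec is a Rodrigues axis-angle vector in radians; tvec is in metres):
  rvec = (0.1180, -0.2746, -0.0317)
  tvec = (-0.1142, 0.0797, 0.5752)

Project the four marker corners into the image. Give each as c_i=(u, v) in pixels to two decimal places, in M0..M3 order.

c0=(92.39, 436.33) c1=(221.94, 422.08) c2=(218.31, 293.51) c3=(85.81, 301.91)

Intrinsics K: fx=749.2, fy=782.4, cx=304.9, cy=255.6
Marker side s = 0.099 m; corners in marker frame (Z=0):
  M0 = (-0.0495, +0.0495, 0)
  M1 = (+0.0495, +0.0495, 0)
  M2 = (+0.0495, -0.0495, 0)
  M3 = (-0.0495, -0.0495, 0)
rvec = (0.1180, -0.2746, -0.0317), |rvec| = θ = 0.30056 rad = 17.221°
Rodrigues: sinθ=0.29605, 1−cosθ=0.04483; R = I + sinθ·[k]× + (1−cosθ)·[k]×²:
    [+0.96208 +0.01515 -0.27234]
    [-0.04730 +0.99259 -0.11191]
    [+0.26863 +0.12055 +0.95567]
t = (-0.1142, 0.0797, 0.5752) m
M0: Pc = R·M0+t = (-0.16107, +0.13117, +0.56787); u = 749.2·(-0.16107)/0.56787 + 304.9 = 92.3934, v = 782.4·(+0.13117)/0.56787 + 255.6 = 436.3301
M1: Pc = R·M1+t = (-0.06583, +0.12649, +0.59446); u = 749.2·(-0.06583)/0.59446 + 304.9 = 221.9383, v = 782.4·(+0.12649)/0.59446 + 255.6 = 422.0811
M2: Pc = R·M2+t = (-0.06733, +0.02823, +0.58253); u = 749.2·(-0.06733)/0.58253 + 304.9 = 218.3102, v = 782.4·(+0.02823)/0.58253 + 255.6 = 293.5094
M3: Pc = R·M3+t = (-0.16257, +0.03291, +0.55594); u = 749.2·(-0.16257)/0.55594 + 304.9 = 85.8108, v = 782.4·(+0.03291)/0.55594 + 255.6 = 301.9137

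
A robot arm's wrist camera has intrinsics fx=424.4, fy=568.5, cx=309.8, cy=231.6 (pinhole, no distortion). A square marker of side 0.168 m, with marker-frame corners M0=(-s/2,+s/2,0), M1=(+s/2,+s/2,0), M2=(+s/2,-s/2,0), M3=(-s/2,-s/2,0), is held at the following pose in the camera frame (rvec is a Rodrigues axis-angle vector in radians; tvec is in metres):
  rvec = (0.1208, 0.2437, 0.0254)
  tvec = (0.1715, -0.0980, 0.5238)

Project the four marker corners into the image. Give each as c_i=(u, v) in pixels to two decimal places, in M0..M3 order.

c0=(378.06, 213.16) c1=(517.97, 219.10) c2=(528.16, 26.49) c3=(382.08, 34.82)

Intrinsics K: fx=424.4, fy=568.5, cx=309.8, cy=231.6
Marker side s = 0.168 m; corners in marker frame (Z=0):
  M0 = (-0.0840, +0.0840, 0)
  M1 = (+0.0840, +0.0840, 0)
  M2 = (+0.0840, -0.0840, 0)
  M3 = (-0.0840, -0.0840, 0)
rvec = (0.1208, 0.2437, 0.0254), |rvec| = θ = 0.27318 rad = 15.652°
Rodrigues: sinθ=0.26980, 1−cosθ=0.03708; R = I + sinθ·[k]× + (1−cosθ)·[k]×²:
    [+0.97017 -0.01046 +0.24220]
    [+0.03971 +0.99243 -0.11623]
    [-0.23916 +0.12238 +0.96324]
t = (0.1715, -0.0980, 0.5238) m
M0: Pc = R·M0+t = (+0.08913, -0.01797, +0.55417); u = 424.4·(+0.08913)/0.55417 + 309.8 = 378.0566, v = 568.5·(-0.01797)/0.55417 + 231.6 = 213.1633
M1: Pc = R·M1+t = (+0.25212, -0.01130, +0.51399); u = 424.4·(+0.25212)/0.51399 + 309.8 = 517.9709, v = 568.5·(-0.01130)/0.51399 + 231.6 = 219.1015
M2: Pc = R·M2+t = (+0.25387, -0.17803, +0.49343); u = 424.4·(+0.25387)/0.49343 + 309.8 = 528.1558, v = 568.5·(-0.17803)/0.49343 + 231.6 = 26.4874
M3: Pc = R·M3+t = (+0.09088, -0.18470, +0.53361); u = 424.4·(+0.09088)/0.53361 + 309.8 = 382.0837, v = 568.5·(-0.18470)/0.53361 + 231.6 = 34.8232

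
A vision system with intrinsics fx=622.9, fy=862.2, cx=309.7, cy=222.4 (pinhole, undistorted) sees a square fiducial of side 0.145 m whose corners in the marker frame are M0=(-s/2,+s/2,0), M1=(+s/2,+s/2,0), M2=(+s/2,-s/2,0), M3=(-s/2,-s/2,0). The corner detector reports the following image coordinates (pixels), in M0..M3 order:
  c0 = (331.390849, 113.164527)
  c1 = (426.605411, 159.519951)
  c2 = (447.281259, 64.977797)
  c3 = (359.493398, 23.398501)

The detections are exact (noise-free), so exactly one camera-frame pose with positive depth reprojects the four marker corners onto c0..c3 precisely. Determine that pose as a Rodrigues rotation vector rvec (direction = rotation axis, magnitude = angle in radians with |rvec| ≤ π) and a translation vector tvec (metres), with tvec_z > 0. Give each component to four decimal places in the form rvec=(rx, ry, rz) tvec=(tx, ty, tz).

Intrinsics K: fx=622.9, fy=862.2, cx=309.7, cy=222.4
Marker side s = 0.145 m; corners in marker frame (Z=0):
  M0 = (-0.0725, +0.0725, 0)
  M1 = (+0.0725, +0.0725, 0)
  M2 = (+0.0725, -0.0725, 0)
  M3 = (-0.0725, -0.0725, 0)
Detected image corners:
  c0 = (331.390849, 113.164527) px
  c1 = (426.605411, 159.519951) px
  c2 = (447.281259, 64.977797) px
  c3 = (359.493398, 23.398501) px
Planar DLT: solve 8×8 A·h = b for H (H[2,2]=1):
  H  [+598.60135 -395.68340 +391.44059]
  H  [+295.29259 +582.99406 +88.19611]
  H  [-0.08017 -0.58113 +1.00000]
B = K⁻¹H; ‖b₁‖=1.067718, ‖b₂‖=1.067718; λ = 2/(‖b₁‖+‖b₂‖) = 0.936577, sign → tz>0 ⇒ λ=+0.936577
r₁ = λ·B[:,0] = (+0.93737,+0.34013,-0.07509); r₂ = λ·B[:,1] = (-0.32433,+0.77368,-0.54427)
r₃ = r₁×r₂ = (-0.12703,+0.53454,+0.83554); SVD([r₁ r₂ r₃]) → R = UVᵀ:
  R  [+0.93737 -0.32433 -0.12703]
  R  [+0.34013 +0.77368 +0.53454]
  R  [-0.07509 -0.54427 +0.83554]
t = (+0.12290, -0.14578, +0.93658) m
tr R = 2.546594; θ = arccos((tr R − 1)/2) = 0.686772 rad = 39.349°
axis k = ((R−Rᵀ)₃₂, (R−Rᵀ)₁₃, (R−Rᵀ)₂₁) / (2 sinθ) = (-0.850738, -0.040964, +0.523991)
rvec = θ·k = (-0.584263, -0.028133, +0.359862)

rvec=(-0.5843, -0.0281, 0.3599) tvec=(0.1229, -0.1458, 0.9366)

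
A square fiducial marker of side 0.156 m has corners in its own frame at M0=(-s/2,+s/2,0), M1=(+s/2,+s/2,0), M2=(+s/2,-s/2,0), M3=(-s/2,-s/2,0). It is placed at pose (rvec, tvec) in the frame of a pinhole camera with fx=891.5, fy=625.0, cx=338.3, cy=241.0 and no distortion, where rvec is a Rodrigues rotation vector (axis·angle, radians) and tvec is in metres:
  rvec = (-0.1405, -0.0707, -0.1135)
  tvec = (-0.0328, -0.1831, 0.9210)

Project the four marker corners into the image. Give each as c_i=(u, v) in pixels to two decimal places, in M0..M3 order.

c0=(238.81, 173.30) c1=(390.52, 162.73) c2=(371.88, 62.21) c3=(223.39, 71.21)

Intrinsics K: fx=891.5, fy=625.0, cx=338.3, cy=241.0
Marker side s = 0.156 m; corners in marker frame (Z=0):
  M0 = (-0.0780, +0.0780, 0)
  M1 = (+0.0780, +0.0780, 0)
  M2 = (+0.0780, -0.0780, 0)
  M3 = (-0.0780, -0.0780, 0)
rvec = (-0.1405, -0.0707, -0.1135), |rvec| = θ = 0.19396 rad = 11.113°
Rodrigues: sinθ=0.19275, 1−cosθ=0.01875; R = I + sinθ·[k]× + (1−cosθ)·[k]×²:
    [+0.99109 +0.11774 -0.06231]
    [-0.10784 +0.98374 +0.14362]
    [+0.07821 -0.13562 +0.98767]
t = (-0.0328, -0.1831, 0.9210) m
M0: Pc = R·M0+t = (-0.10092, -0.09796, +0.90432); u = 891.5·(-0.10092)/0.90432 + 338.3 = 238.8098, v = 625.0·(-0.09796)/0.90432 + 241.0 = 173.2995
M1: Pc = R·M1+t = (+0.05369, -0.11478, +0.91652); u = 891.5·(+0.05369)/0.91652 + 338.3 = 390.5229, v = 625.0·(-0.11478)/0.91652 + 241.0 = 162.7287
M2: Pc = R·M2+t = (+0.03532, -0.26824, +0.93768); u = 891.5·(+0.03532)/0.93768 + 338.3 = 371.8816, v = 625.0·(-0.26824)/0.93768 + 241.0 = 62.2053
M3: Pc = R·M3+t = (-0.11929, -0.25142, +0.92548); u = 891.5·(-0.11929)/0.92548 + 338.3 = 223.3910, v = 625.0·(-0.25142)/0.92548 + 241.0 = 71.2092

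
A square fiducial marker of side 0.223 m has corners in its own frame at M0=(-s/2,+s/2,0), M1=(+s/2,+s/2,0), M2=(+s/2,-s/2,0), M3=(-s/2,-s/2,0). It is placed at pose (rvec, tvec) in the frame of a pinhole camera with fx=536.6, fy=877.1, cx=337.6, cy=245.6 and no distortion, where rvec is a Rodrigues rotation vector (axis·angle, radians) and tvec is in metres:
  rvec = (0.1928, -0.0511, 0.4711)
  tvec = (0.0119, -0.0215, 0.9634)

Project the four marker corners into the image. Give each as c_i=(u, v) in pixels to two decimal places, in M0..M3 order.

Intrinsics K: fx=536.6, fy=877.1, cx=337.6, cy=245.6
Marker side s = 0.223 m; corners in marker frame (Z=0):
  M0 = (-0.1115, +0.1115, 0)
  M1 = (+0.1115, +0.1115, 0)
  M2 = (+0.1115, -0.1115, 0)
  M3 = (-0.1115, -0.1115, 0)
rvec = (0.1928, -0.0511, 0.4711), |rvec| = θ = 0.51158 rad = 29.312°
Rodrigues: sinθ=0.48956, 1−cosθ=0.12803; R = I + sinθ·[k]× + (1−cosθ)·[k]×²:
    [+0.89015 -0.45564 -0.00447]
    [+0.44600 +0.87325 -0.19628]
    [+0.09333 +0.17272 +0.98054]
t = (0.0119, -0.0215, 0.9634) m
M0: Pc = R·M0+t = (-0.13816, +0.02614, +0.97225); u = 536.6·(-0.13816)/0.97225 + 337.6 = 261.3498, v = 877.1·(+0.02614)/0.97225 + 245.6 = 269.1802
M1: Pc = R·M1+t = (+0.06035, +0.12560, +0.99307); u = 536.6·(+0.06035)/0.99307 + 337.6 = 370.2092, v = 877.1·(+0.12560)/0.99307 + 245.6 = 356.5295
M2: Pc = R·M2+t = (+0.16196, -0.06914, +0.95455); u = 536.6·(+0.16196)/0.95455 + 337.6 = 428.6436, v = 877.1·(-0.06914)/0.95455 + 245.6 = 182.0713
M3: Pc = R·M3+t = (-0.03655, -0.16860, +0.93373); u = 536.6·(-0.03655)/0.93373 + 337.6 = 316.5962, v = 877.1·(-0.16860)/0.93373 + 245.6 = 87.2301

c0=(261.35, 269.18) c1=(370.21, 356.53) c2=(428.64, 182.07) c3=(316.60, 87.23)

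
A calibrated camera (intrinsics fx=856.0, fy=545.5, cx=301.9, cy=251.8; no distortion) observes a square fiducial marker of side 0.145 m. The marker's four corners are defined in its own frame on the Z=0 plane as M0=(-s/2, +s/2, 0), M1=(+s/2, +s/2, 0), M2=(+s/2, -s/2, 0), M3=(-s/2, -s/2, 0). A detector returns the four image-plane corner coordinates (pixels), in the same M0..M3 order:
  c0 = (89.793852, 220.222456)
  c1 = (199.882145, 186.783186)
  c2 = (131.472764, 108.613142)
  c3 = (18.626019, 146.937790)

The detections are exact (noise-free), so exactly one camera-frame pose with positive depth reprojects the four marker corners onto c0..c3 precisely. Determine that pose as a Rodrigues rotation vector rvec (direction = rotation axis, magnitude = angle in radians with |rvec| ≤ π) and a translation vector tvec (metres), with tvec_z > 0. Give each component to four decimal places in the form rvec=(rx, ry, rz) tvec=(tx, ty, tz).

Intrinsics K: fx=856.0, fy=545.5, cx=301.9, cy=251.8
Marker side s = 0.145 m; corners in marker frame (Z=0):
  M0 = (-0.0725, +0.0725, 0)
  M1 = (+0.0725, +0.0725, 0)
  M2 = (+0.0725, -0.0725, 0)
  M3 = (-0.0725, -0.0725, 0)
Detected image corners:
  c0 = (89.793852, 220.222456) px
  c1 = (199.882145, 186.783186) px
  c2 = (131.472764, 108.613142) px
  c3 = (18.626019, 146.937790) px
Planar DLT: solve 8×8 A·h = b for H (H[2,2]=1):
  H  [+737.63499 +519.58396 +109.68569]
  H  [-293.54322 +579.29983 +166.95537]
  H  [-0.28076 +0.34645 +1.00000]
B = K⁻¹H; ‖b₁‖=1.081084, ‖b₂‖=1.081084; λ = 2/(‖b₁‖+‖b₂‖) = 0.924998, sign → tz>0 ⇒ λ=+0.924998
r₁ = λ·B[:,0] = (+0.88869,-0.37788,-0.25970); r₂ = λ·B[:,1] = (+0.44844,+0.83439,+0.32046)
r₃ = r₁×r₂ = (+0.09559,-0.40125,+0.91097); SVD([r₁ r₂ r₃]) → R = UVᵀ:
  R  [+0.88869 +0.44844 +0.09559]
  R  [-0.37788 +0.83439 -0.40125]
  R  [-0.25970 +0.32046 +0.91097]
t = (-0.20771, -0.14387, +0.92500) m
tr R = 2.634039; θ = arccos((tr R − 1)/2) = 0.614573 rad = 35.212°
axis k = ((R−Rᵀ)₃₂, (R−Rᵀ)₁₃, (R−Rᵀ)₂₁) / (2 sinθ) = (+0.625825, +0.308090, -0.716536)
rvec = θ·k = (+0.384615, +0.189344, -0.440364)

rvec=(0.3846, 0.1893, -0.4404) tvec=(-0.2077, -0.1439, 0.9250)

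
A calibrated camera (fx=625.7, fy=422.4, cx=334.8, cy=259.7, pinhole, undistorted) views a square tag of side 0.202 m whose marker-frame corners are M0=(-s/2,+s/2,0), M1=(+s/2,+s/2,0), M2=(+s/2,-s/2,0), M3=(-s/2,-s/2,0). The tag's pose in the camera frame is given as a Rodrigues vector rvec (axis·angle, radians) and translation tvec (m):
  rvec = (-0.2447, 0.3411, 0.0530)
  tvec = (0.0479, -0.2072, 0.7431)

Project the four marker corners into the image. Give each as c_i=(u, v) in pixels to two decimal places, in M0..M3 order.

c0=(287.90, 197.88) c1=(456.69, 193.02) c2=(464.98, 84.28) c3=(305.23, 98.12)

Intrinsics K: fx=625.7, fy=422.4, cx=334.8, cy=259.7
Marker side s = 0.202 m; corners in marker frame (Z=0):
  M0 = (-0.1010, +0.1010, 0)
  M1 = (+0.1010, +0.1010, 0)
  M2 = (+0.1010, -0.1010, 0)
  M3 = (-0.1010, -0.1010, 0)
rvec = (-0.2447, 0.3411, 0.0530), |rvec| = θ = 0.42313 rad = 24.243°
Rodrigues: sinθ=0.41061, 1−cosθ=0.08819; R = I + sinθ·[k]× + (1−cosθ)·[k]×²:
    [+0.94130 -0.09255 +0.32462]
    [+0.01032 +0.96912 +0.24637]
    [-0.33740 -0.22856 +0.91319]
t = (0.0479, -0.2072, 0.7431) m
M0: Pc = R·M0+t = (-0.05652, -0.11036, +0.75409); u = 625.7·(-0.05652)/0.75409 + 334.8 = 287.9040, v = 422.4·(-0.11036)/0.75409 + 259.7 = 197.8821
M1: Pc = R·M1+t = (+0.13362, -0.10828, +0.68594); u = 625.7·(+0.13362)/0.68594 + 334.8 = 456.6898, v = 422.4·(-0.10828)/0.68594 + 259.7 = 193.0234
M2: Pc = R·M2+t = (+0.15232, -0.30404, +0.73211); u = 625.7·(+0.15232)/0.73211 + 334.8 = 464.9805, v = 422.4·(-0.30404)/0.73211 + 259.7 = 84.2801
M3: Pc = R·M3+t = (-0.03782, -0.30612, +0.80026); u = 625.7·(-0.03782)/0.80026 + 334.8 = 305.2262, v = 422.4·(-0.30612)/0.80026 + 259.7 = 98.1198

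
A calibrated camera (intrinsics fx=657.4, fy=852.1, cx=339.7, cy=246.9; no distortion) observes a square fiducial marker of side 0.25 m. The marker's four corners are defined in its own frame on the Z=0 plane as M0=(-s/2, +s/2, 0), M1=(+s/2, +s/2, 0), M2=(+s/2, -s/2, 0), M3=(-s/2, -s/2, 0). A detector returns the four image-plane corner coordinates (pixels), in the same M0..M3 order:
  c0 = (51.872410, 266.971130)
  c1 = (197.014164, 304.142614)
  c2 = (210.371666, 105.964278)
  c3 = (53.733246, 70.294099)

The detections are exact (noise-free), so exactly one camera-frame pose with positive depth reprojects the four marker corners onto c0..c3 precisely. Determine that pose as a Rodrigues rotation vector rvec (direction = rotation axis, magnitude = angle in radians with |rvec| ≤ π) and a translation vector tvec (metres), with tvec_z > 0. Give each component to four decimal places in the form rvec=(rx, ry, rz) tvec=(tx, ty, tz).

Intrinsics K: fx=657.4, fy=852.1, cx=339.7, cy=246.9
Marker side s = 0.25 m; corners in marker frame (Z=0):
  M0 = (-0.1250, +0.1250, 0)
  M1 = (+0.1250, +0.1250, 0)
  M2 = (+0.1250, -0.1250, 0)
  M3 = (-0.1250, -0.1250, 0)
Detected image corners:
  c0 = (51.872410, 266.971130) px
  c1 = (197.014164, 304.142614) px
  c2 = (210.371666, 105.964278) px
  c3 = (53.733246, 70.294099) px
Planar DLT: solve 8×8 A·h = b for H (H[2,2]=1):
  H  [+591.68783 +8.34089 +127.29545]
  H  [+129.75718 +845.81371 +190.35483]
  H  [-0.08584 +0.30044 +1.00000]
B = K⁻¹H; ‖b₁‖=0.964698, ‖b₂‖=0.964698; λ = 2/(‖b₁‖+‖b₂‖) = 1.036594, sign → tz>0 ⇒ λ=+1.036594
r₁ = λ·B[:,0] = (+0.97896,+0.18363,-0.08898); r₂ = λ·B[:,1] = (-0.14778,+0.93871,+0.31143)
r₃ = r₁×r₂ = (+0.14072,-0.29173,+0.94609); SVD([r₁ r₂ r₃]) → R = UVᵀ:
  R  [+0.97896 -0.14778 +0.14072]
  R  [+0.18363 +0.93871 -0.29173]
  R  [-0.08898 +0.31143 +0.94609]
t = (-0.33492, -0.06879, +1.03659) m
tr R = 2.863758; θ = arccos((tr R − 1)/2) = 0.371238 rad = 21.270°
axis k = ((R−Rᵀ)₃₂, (R−Rᵀ)₁₃, (R−Rᵀ)₂₁) / (2 sinθ) = (+0.831336, +0.316595, +0.456780)
rvec = θ·k = (+0.308624, +0.117532, +0.169574)

rvec=(0.3086, 0.1175, 0.1696) tvec=(-0.3349, -0.0688, 1.0366)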